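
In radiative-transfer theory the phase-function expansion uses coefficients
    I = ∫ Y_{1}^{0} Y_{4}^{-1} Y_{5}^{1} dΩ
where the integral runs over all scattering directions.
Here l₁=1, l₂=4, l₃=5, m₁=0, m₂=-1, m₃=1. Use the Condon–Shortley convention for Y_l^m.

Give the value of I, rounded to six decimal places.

m-sum 0 ✓  L=10 even ✓  3≤5≤5 ✓
Π(2lᵢ+1) = 3×9×11 = 297
triangle coeff Δ(1,4,5) = 1/495
Σ_t [0,0]: t=0:+1/576 = 1/576
(3j)²=5/99 [(1 4 5; 0 0 0)], sign=-1
Σ_t [0,0]: t=0:+1/720 = 1/720
(3j)²=8/165 [(1 4 5; 0 -1 1)], sign=+1
⇒ 4πI² = 8/11
I = (-1)√(8/11/(4π)) = -0.24057125

-0.240571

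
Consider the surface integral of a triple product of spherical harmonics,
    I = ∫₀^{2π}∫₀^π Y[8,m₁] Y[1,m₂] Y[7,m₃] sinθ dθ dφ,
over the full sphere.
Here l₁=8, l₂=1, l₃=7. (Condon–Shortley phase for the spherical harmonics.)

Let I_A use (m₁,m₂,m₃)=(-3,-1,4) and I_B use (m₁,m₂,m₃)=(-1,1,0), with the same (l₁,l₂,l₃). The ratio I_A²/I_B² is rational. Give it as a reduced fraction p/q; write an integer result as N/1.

5/18

l's match ⇒ only the (l;m) 3-j factors differ between A and B.
A: triangle coeff Δ(8,1,7) = 1/2040; Σ_t [0,0]: t=0:+1/479001600 = 1/479001600; (3j)²=1/204 [(8 1 7; -3 -1 4)], sign=-1
B: triangle coeff Δ(8,1,7) = 1/2040; Σ_t [2,2]: t=2:+1/50803200 = 1/50803200; (3j)²=3/170 [(8 1 7; -1 1 0)], sign=-1
I_A²/I_B² = (1/204)/(3/170) = 5/18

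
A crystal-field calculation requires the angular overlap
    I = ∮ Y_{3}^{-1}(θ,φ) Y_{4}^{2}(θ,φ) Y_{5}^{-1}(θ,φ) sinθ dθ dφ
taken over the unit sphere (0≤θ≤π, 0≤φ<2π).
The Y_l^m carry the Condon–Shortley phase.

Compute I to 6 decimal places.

m-sum 0 ✓  L=12 even ✓  1≤5≤7 ✓
Π(2lᵢ+1) = 7×9×11 = 693
triangle coeff Δ(3,4,5) = 1/180180
Σ_t [0,2]: t=0:+1/576 t=1:−1/144 t=2:+1/576 = -1/288
(3j)²=20/1001 [(3 4 5; 0 0 0)], sign=+1
Σ_t [0,2]: t=0:+1/34560 t=1:−1/720 t=2:+1/384 = 43/34560
(3j)²=1849/180180 [(3 4 5; -1 2 -1)], sign=+1
⇒ 4πI² = 1849/13013
I = (+1)√(1849/13013/(4π)) = 0.10633465

0.106335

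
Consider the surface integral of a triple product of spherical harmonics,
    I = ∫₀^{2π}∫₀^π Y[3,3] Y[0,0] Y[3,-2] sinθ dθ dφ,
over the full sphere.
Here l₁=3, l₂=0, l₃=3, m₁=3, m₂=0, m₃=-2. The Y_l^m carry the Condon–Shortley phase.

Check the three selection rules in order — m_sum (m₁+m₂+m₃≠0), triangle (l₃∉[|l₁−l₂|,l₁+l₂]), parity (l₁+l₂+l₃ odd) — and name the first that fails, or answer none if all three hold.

azimuthal sum: 3 + 0 − 2 = 1  ✗
3 ≤ 3 ≤ 3 (triangle on l)
L = 3 + 0 + 3 = 6 (even)

m_sum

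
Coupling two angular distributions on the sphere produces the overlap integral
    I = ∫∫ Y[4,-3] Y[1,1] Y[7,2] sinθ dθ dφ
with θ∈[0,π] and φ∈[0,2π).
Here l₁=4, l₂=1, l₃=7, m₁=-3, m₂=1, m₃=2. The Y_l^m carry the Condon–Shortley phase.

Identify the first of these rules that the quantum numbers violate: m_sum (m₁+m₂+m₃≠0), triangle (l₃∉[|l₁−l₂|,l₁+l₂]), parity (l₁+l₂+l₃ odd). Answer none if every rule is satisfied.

triangle

azimuthal sum: -3 + 1 + 2 = 0  ✓
3 ≤ 7 ≤ 5 (triangle on l)  ✗
L = 4 + 1 + 7 = 12 (even)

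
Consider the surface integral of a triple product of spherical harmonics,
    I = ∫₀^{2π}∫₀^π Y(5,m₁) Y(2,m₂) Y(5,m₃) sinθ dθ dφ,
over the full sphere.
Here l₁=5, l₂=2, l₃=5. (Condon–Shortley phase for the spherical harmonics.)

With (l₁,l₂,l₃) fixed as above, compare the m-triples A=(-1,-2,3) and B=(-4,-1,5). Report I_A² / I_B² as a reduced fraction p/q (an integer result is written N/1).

112/135

Shared (l₁,l₂,l₃)=(5,2,5): N and (l;000)² cancel in I_A²/I_B².
A: Δ = 2!·8!·2!/13! = 1/38610; Racah Σ t=0..0: t=0:+1/5760 = 1/5760; ⇒ 3j(5 2 5; -1 -2 3)² = 56/2145, sgn +1
B: Δ = 2!·8!·2!/13! = 1/38610; Racah Σ t=1..1: t=1:−1/80640 = -1/80640; ⇒ 3j(5 2 5; -4 -1 5)² = 9/286, sgn -1
I_A²/I_B² = (56/2145)/(9/286) = 112/135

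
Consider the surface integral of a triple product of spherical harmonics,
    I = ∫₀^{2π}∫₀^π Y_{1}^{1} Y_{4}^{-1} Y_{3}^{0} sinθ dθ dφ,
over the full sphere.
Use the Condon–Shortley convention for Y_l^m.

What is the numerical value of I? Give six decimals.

-0.194664

Rules hold: Σm=0, L=8 even, 3≤3≤5.
N = 3·9·7 = 189
Δ = 2!·0!·6!/9! = 1/252
Racah Σ t=1..1: t=1:−1/36 = -1/36
⇒ 3j(1 4 3; 0 0 0)² = 4/63, sgn +1
Racah Σ t=0..0: t=0:+1/72 = 1/72
⇒ 3j(1 4 3; 1 -1 0)² = 5/126, sgn -1
4πI² = N·(3j₀)²·(3jₘ)² = 10/21
I = -1·√(0.47619/4π) = -0.19466390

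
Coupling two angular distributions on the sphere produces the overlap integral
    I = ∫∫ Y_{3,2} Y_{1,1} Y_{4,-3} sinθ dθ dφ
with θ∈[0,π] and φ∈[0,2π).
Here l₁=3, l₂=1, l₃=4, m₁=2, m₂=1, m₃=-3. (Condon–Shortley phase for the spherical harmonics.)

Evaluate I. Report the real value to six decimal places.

Rules hold: Σm=0, L=8 even, 2≤4≤4.
N = 7·3·9 = 189
Δ = 0!·6!·2!/9! = 1/252
Racah Σ t=0..0: t=0:+1/36 = 1/36
⇒ 3j(3 1 4; 0 0 0)² = 4/63, sgn +1
Racah Σ t=0..0: t=0:+1/240 = 1/240
⇒ 3j(3 1 4; 2 1 -3)² = 1/12, sgn -1
4πI² = N·(3j₀)²·(3jₘ)² = 1/1
I = -1·√(1/4π) = -0.28209479

-0.282095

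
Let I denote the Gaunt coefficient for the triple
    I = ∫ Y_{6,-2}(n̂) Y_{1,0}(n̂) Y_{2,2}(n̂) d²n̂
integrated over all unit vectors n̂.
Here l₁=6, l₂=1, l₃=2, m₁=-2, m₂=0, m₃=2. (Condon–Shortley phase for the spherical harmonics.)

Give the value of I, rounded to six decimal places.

l₃=2 ∉ [5,7] — triangle fails ⇒ I = 0

0.000000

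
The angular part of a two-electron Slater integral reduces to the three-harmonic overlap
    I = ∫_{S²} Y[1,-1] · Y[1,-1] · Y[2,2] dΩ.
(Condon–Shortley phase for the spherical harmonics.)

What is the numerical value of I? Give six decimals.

0.309019

Checks pass: Σm=0; 4 even; l₃=2∈[0,2].
(2·1+1)(2·1+1)(2·2+1) = 45
Δ: 0! 2! 2! / 5! → 1/30
sum: t=0:+1/1 = 1/1
3j²(1 1 2; 0 0 0) = Δ·Π!·Σ² = 2/15  (sign +1)
sum: t=0:+1/4 = 1/4
3j²(1 1 2; -1 -1 2) = Δ·Π!·Σ² = 1/5  (sign +1)
combine: 4πI² = 45·2/15·1/5 = 6/5
take √, sign +1: I = 0.30901936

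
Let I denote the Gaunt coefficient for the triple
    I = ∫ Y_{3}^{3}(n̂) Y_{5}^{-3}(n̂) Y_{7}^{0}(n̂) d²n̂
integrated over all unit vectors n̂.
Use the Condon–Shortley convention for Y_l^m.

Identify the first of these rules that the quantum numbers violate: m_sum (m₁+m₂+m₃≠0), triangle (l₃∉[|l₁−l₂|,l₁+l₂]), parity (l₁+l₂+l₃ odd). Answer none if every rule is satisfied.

parity

Σmᵢ = 0  ✓
l₃∈[|l₁−l₂|,l₁+l₂]=[2,8], have l₃=7  ✓
Σlᵢ = 15 ⇒ odd  ✗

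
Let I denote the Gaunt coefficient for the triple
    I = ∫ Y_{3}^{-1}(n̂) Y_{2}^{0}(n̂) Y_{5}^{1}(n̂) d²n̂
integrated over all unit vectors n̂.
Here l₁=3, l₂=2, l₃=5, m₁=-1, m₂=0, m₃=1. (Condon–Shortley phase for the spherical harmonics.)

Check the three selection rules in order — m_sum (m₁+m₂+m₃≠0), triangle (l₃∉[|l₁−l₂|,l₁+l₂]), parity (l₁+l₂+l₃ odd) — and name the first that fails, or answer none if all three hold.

none

m₁+m₂+m₃ = -1 + 0 + 1 = 0  ✓
triangle: |3−2|=1 ≤ l₃=5 ≤ 3+2=5  ✓
parity: l₁+l₂+l₃ = 10 is even  ✓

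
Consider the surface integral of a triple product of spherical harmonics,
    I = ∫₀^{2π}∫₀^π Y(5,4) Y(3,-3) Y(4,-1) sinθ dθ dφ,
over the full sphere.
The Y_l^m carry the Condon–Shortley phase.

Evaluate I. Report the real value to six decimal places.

Checks pass: Σm=0; 12 even; l₃=4∈[2,8].
(2·5+1)(2·3+1)(2·4+1) = 693
Δ: 4! 6! 2! / 13! → 1/180180
sum: t=1:−1/576 t=2:+1/144 t=3:−1/576 = 1/288
3j²(5 3 4; 0 0 0) = Δ·Π!·Σ² = 20/1001  (sign +1)
sum: t=0:+1/5760 = 1/5760
3j²(5 3 4; 4 -3 -1) = Δ·Π!·Σ² = 9/286  (sign -1)
combine: 4πI² = 693·20/1001·9/286 = 810/1859
take √, sign -1: I = -0.18620781

-0.186208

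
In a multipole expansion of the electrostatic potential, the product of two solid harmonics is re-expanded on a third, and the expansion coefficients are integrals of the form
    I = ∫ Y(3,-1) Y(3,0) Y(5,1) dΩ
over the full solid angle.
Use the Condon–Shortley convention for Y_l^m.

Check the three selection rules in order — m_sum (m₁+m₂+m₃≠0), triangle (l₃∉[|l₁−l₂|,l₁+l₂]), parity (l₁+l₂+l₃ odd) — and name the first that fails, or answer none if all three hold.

m₁+m₂+m₃ = -1 + 0 + 1 = 0  ✓
triangle: |3−3|=0 ≤ l₃=5 ≤ 3+3=6  ✓
parity: l₁+l₂+l₃ = 11 is odd  ✗

parity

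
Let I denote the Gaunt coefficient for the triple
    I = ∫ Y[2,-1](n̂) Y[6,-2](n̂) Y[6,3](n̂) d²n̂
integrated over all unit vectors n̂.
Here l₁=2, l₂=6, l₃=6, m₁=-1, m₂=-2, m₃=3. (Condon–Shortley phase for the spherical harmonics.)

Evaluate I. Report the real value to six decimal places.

-0.140463

Rules hold: Σm=0, L=14 even, 4≤6≤8.
N = 5·13·13 = 845
Δ = 2!·2!·10!/15! = 1/90090
Racah Σ t=0..2: t=0:+1/69120 t=1:−1/14400 t=2:+1/69120 = -7/172800
⇒ 3j(2 6 6; 0 0 0)² = 14/715, sgn -1
Racah Σ t=1..2: t=1:−1/60480 t=2:+1/161280 = -1/96768
⇒ 3j(2 6 6; -1 -2 3)² = 15/1001, sgn +1
4πI² = N·(3j₀)²·(3jₘ)² = 30/121
I = -1·√(0.247934/4π) = -0.14046335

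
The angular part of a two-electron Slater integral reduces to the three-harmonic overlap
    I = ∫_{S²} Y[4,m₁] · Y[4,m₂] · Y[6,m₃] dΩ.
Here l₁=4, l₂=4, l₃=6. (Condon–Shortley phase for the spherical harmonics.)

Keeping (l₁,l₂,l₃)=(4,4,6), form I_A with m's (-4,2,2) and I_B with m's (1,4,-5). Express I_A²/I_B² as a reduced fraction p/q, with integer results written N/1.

Same 4,4,6: normalisation and zero-m 3j drop out of the ratio.
A: Δ: 2! 6! 6! / 15! → 1/1261260; sum: t=2:+1/69120 = 1/69120; 3j²(4 4 6; -4 2 2) = Δ·Π!·Σ² = 4/429  (sign +1)
B: Δ: 2! 6! 6! / 15! → 1/1261260; sum: t=2:+1/172800 = 1/172800; 3j²(4 4 6; 1 4 -5) = Δ·Π!·Σ² = 2/65  (sign -1)
I_A²/I_B² = (4/429)/(2/65) = 10/33

10/33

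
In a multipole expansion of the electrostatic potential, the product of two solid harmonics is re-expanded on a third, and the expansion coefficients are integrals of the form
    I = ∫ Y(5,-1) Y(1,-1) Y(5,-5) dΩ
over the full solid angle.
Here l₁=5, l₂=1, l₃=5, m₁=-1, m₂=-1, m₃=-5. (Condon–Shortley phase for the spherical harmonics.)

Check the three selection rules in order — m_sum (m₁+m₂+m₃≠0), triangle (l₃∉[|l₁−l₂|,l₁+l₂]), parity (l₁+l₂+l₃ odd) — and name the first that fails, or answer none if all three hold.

m_sum

m₁+m₂+m₃ = -1 − 1 − 5 = -7  ✗
triangle: |5−1|=4 ≤ l₃=5 ≤ 5+1=6
parity: l₁+l₂+l₃ = 11 is odd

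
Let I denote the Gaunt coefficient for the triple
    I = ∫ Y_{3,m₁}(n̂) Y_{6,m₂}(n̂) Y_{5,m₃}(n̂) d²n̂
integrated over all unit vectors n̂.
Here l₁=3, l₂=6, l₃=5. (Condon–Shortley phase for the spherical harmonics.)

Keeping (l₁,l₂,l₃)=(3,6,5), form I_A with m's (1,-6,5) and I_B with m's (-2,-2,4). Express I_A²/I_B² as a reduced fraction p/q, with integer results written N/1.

11/5

l's match ⇒ only the (l;m) 3-j factors differ between A and B.
A: triangle coeff Δ(3,6,5) = 1/675675; Σ_t [0,0]: t=0:+1/1935360 = 1/1935360; (3j)²=3/91 [(3 6 5; 1 -6 5)], sign=+1
B: triangle coeff Δ(3,6,5) = 1/675675; Σ_t [3,4]: t=3:−1/60480 t=4:+1/967680 = -1/64512; (3j)²=15/1001 [(3 6 5; -2 -2 4)], sign=+1
I_A²/I_B² = (3/91)/(15/1001) = 11/5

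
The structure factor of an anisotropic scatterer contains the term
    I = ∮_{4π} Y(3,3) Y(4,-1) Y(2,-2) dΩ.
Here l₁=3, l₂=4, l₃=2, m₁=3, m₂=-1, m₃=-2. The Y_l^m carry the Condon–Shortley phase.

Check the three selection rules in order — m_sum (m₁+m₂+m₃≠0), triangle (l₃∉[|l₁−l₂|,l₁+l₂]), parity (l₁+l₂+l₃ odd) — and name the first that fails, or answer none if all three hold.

parity

azimuthal sum: 3 − 1 − 2 = 0  ✓
1 ≤ 2 ≤ 7 (triangle on l)  ✓
L = 3 + 4 + 2 = 9 (odd)  ✗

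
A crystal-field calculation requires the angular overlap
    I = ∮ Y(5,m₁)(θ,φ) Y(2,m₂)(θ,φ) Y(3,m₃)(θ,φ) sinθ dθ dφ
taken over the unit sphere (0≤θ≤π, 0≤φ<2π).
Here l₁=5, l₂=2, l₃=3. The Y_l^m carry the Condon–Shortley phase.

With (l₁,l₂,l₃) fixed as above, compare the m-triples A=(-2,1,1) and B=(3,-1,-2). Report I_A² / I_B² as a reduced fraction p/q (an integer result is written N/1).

15/16

l's match ⇒ only the (l;m) 3-j factors differ between A and B.
A: triangle coeff Δ(5,2,3) = 1/2310; Σ_t [3,3]: t=3:−1/288 = -1/288; (3j)²=1/22 [(5 2 3; -2 1 1)], sign=-1
B: triangle coeff Δ(5,2,3) = 1/2310; Σ_t [1,1]: t=1:−1/720 = -1/720; (3j)²=8/165 [(5 2 3; 3 -1 -2)], sign=+1
I_A²/I_B² = (1/22)/(8/165) = 15/16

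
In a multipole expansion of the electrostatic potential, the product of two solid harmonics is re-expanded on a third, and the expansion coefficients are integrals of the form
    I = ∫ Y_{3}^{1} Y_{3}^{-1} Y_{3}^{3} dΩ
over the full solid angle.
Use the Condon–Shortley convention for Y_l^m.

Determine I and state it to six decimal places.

m-sum = 1 − 1 + 3 = 3 ≠ 0 ⇒ I = 0

0.000000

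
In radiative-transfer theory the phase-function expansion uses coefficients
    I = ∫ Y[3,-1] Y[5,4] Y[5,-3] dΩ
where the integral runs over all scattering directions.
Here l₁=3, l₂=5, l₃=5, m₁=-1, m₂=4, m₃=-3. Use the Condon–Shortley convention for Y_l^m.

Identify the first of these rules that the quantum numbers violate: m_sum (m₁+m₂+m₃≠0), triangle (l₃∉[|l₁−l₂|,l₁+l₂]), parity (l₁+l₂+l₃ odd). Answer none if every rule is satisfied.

Σmᵢ = 0  ✓
l₃∈[|l₁−l₂|,l₁+l₂]=[2,8], have l₃=5  ✓
Σlᵢ = 13 ⇒ odd  ✗

parity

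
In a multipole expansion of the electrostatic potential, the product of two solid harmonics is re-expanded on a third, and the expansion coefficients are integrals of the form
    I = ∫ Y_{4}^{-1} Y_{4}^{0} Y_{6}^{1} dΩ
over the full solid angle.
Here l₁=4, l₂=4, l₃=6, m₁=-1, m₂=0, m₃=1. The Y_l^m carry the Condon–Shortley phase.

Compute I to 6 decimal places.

-0.103072

Rules hold: Σm=0, L=14 even, 0≤6≤8.
N = 9·9·13 = 1053
Δ = 2!·6!·6!/15! = 1/1261260
Racah Σ t=0..2: t=0:+1/4608 t=1:−1/1296 t=2:+1/4608 = -7/20736
⇒ 3j(4 4 6; 0 0 0)² = 20/1287, sgn -1
Racah Σ t=0..2: t=0:+1/11520 t=1:−1/1728 t=2:+1/3456 = -7/34560
⇒ 3j(4 4 6; -1 0 1)² = 7/858, sgn +1
4πI² = N·(3j₀)²·(3jₘ)² = 210/1573
I = -1·√(0.133503/4π) = -0.10307192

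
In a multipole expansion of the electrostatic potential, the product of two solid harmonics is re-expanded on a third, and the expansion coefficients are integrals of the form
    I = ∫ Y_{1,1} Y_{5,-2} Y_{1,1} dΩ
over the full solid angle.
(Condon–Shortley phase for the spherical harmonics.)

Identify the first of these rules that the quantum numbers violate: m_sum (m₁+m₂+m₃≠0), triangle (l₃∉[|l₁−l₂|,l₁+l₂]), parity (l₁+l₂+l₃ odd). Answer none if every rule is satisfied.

m₁+m₂+m₃ = 1 − 2 + 1 = 0  ✓
triangle: |1−5|=4 ≤ l₃=1 ≤ 1+5=6  ✗
parity: l₁+l₂+l₃ = 7 is odd

triangle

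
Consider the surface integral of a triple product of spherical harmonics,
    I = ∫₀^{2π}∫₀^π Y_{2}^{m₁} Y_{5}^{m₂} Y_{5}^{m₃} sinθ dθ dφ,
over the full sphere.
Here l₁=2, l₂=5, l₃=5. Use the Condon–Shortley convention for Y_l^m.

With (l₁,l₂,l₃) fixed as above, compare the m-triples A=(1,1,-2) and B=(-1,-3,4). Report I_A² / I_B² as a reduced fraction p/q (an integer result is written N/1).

Shared (l₁,l₂,l₃)=(2,5,5): N and (l;000)² cancel in I_A²/I_B².
A: Δ = 2!·2!·8!/13! = 1/38610; Racah Σ t=0..1: t=0:+1/2880 t=1:−1/1440 = -1/2880; ⇒ 3j(2 5 5; 1 1 -2)² = 7/715, sgn +1
B: Δ = 2!·2!·8!/13! = 1/38610; Racah Σ t=1..2: t=1:−1/10080 t=2:+1/80640 = -1/11520; ⇒ 3j(2 5 5; -1 -3 4)² = 49/1430, sgn +1
I_A²/I_B² = (7/715)/(49/1430) = 2/7

2/7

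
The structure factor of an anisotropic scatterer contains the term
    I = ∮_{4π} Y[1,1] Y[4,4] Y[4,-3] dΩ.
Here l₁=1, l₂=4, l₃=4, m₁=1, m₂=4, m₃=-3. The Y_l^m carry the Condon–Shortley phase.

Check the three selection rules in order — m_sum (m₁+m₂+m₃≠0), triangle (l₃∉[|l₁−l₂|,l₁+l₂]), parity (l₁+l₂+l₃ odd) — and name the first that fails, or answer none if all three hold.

m_sum

Σmᵢ = 2  ✗
l₃∈[|l₁−l₂|,l₁+l₂]=[3,5], have l₃=4
Σlᵢ = 9 ⇒ odd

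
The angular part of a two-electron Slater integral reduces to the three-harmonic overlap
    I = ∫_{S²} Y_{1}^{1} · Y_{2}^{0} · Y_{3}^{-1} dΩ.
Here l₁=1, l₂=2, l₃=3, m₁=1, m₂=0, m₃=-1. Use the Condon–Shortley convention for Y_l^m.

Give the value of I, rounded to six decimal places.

Checks pass: Σm=0; 6 even; l₃=3∈[1,3].
(2·1+1)(2·2+1)(2·3+1) = 105
Δ: 0! 2! 4! / 7! → 1/105
sum: t=0:+1/4 = 1/4
3j²(1 2 3; 0 0 0) = Δ·Π!·Σ² = 3/35  (sign -1)
sum: t=0:+1/8 = 1/8
3j²(1 2 3; 1 0 -1) = Δ·Π!·Σ² = 2/35  (sign +1)
combine: 4πI² = 105·3/35·2/35 = 18/35
take √, sign -1: I = -0.20230066

-0.202301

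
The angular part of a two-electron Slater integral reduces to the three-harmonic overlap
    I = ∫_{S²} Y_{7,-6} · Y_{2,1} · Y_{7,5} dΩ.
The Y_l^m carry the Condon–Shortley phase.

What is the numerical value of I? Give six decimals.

Rules hold: Σm=0, L=16 even, 5≤7≤9.
N = 15·5·15 = 1125
Δ = 2!·12!·2!/17! = 1/185640
Racah Σ t=0..2: t=0:+1/2419200 t=1:−1/518400 t=2:+1/2419200 = -1/907200
⇒ 3j(7 2 7; 0 0 0)² = 56/3315, sgn +1
Racah Σ t=1..2: t=1:−1/958003200 t=2:+1/79833600 = 1/87091200
⇒ 3j(7 2 7; -6 1 5)² = 121/4760, sgn +1
4πI² = N·(3j₀)²·(3jₘ)² = 1815/3757
I = +1·√(0.483098/4π) = 0.19607074

0.196071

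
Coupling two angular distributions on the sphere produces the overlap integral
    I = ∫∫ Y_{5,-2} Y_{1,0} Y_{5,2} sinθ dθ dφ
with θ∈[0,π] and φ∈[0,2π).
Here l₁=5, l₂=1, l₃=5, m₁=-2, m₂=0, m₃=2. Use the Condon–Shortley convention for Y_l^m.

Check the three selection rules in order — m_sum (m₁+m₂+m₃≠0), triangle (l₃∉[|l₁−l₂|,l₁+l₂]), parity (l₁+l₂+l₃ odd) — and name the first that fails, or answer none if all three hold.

azimuthal sum: -2 + 0 + 2 = 0  ✓
4 ≤ 5 ≤ 6 (triangle on l)  ✓
L = 5 + 1 + 5 = 11 (odd)  ✗

parity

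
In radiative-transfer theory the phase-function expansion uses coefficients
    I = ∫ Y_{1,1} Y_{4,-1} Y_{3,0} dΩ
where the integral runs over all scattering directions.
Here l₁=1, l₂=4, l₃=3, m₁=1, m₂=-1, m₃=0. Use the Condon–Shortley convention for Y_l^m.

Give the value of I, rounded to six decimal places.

-0.194664

Rules hold: Σm=0, L=8 even, 3≤3≤5.
N = 3·9·7 = 189
Δ = 2!·0!·6!/9! = 1/252
Racah Σ t=1..1: t=1:−1/36 = -1/36
⇒ 3j(1 4 3; 0 0 0)² = 4/63, sgn +1
Racah Σ t=0..0: t=0:+1/72 = 1/72
⇒ 3j(1 4 3; 1 -1 0)² = 5/126, sgn -1
4πI² = N·(3j₀)²·(3jₘ)² = 10/21
I = -1·√(0.47619/4π) = -0.19466390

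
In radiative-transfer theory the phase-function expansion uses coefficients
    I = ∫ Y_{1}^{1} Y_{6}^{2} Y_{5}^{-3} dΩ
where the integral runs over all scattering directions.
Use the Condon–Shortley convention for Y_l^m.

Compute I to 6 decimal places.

m-sum 0 ✓  L=12 even ✓  5≤5≤7 ✓
Π(2lᵢ+1) = 3×13×11 = 429
triangle coeff Δ(1,6,5) = 1/858
Σ_t [1,1]: t=1:−1/14400 = -1/14400
(3j)²=6/143 [(1 6 5; 0 0 0)], sign=+1
Σ_t [0,0]: t=0:+1/161280 = 1/161280
(3j)²=1/143 [(1 6 5; 1 2 -3)], sign=+1
⇒ 4πI² = 18/143
I = (+1)√(18/143/(4π)) = 0.10008369

0.100084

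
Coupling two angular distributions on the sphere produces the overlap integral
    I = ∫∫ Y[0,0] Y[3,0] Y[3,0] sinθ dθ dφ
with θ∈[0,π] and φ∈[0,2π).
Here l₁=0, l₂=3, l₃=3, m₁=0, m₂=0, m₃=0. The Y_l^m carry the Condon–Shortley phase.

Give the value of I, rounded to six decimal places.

m-sum 0 ✓  L=6 even ✓  3≤3≤3 ✓
Π(2lᵢ+1) = 1×7×7 = 49
triangle coeff Δ(0,3,3) = 1/7
Σ_t [0,0]: t=0:+1/36 = 1/36
(3j)²=1/7 [(0 3 3; 0 0 0)], sign=-1
(m-triple is (0,0,0) — same symbol as above.)
⇒ 4πI² = 1/1
I = (+1)√(1/1/(4π)) = 0.28209479

0.282095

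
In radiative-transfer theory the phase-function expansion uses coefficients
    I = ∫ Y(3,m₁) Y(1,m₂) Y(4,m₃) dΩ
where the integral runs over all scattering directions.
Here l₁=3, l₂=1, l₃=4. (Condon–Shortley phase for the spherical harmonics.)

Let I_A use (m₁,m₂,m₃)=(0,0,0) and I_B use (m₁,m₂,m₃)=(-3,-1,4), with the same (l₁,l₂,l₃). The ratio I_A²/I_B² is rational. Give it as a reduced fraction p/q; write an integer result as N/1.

4/7

Same 3,1,4: normalisation and zero-m 3j drop out of the ratio.
A: Δ: 0! 6! 2! / 9! → 1/252; sum: t=0:+1/36 = 1/36; 3j²(3 1 4; 0 0 0) = Δ·Π!·Σ² = 4/63  (sign +1)
B: Δ: 0! 6! 2! / 9! → 1/252; sum: t=0:+1/1440 = 1/1440; 3j²(3 1 4; -3 -1 4) = Δ·Π!·Σ² = 1/9  (sign +1)
I_A²/I_B² = (4/63)/(1/9) = 4/7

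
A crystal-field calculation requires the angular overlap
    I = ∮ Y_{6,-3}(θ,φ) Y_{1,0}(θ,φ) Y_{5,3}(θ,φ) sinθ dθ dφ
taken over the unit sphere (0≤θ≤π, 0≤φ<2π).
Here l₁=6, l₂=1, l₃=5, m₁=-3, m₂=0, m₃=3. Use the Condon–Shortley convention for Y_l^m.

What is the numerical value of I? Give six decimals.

-0.212310

Rules hold: Σm=0, L=12 even, 5≤5≤7.
N = 13·3·11 = 429
Δ = 2!·10!·0!/13! = 1/858
Racah Σ t=1..1: t=1:−1/14400 = -1/14400
⇒ 3j(6 1 5; 0 0 0)² = 6/143, sgn +1
Racah Σ t=1..1: t=1:−1/80640 = -1/80640
⇒ 3j(6 1 5; -3 0 3)² = 9/286, sgn -1
4πI² = N·(3j₀)²·(3jₘ)² = 81/143
I = -1·√(0.566434/4π) = -0.21230956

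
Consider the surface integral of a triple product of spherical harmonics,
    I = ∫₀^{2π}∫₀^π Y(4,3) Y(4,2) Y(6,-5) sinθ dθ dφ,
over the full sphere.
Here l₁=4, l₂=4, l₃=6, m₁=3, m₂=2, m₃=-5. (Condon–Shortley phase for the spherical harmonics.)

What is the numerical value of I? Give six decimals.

Checks pass: Σm=0; 14 even; l₃=6∈[0,8].
(2·4+1)(2·4+1)(2·6+1) = 1053
Δ: 2! 6! 6! / 15! → 1/1261260
sum: t=0:+1/4608 t=1:−1/1296 t=2:+1/4608 = -7/20736
3j²(4 4 6; 0 0 0) = Δ·Π!·Σ² = 20/1287  (sign -1)
sum: t=0:+1/172800 t=1:−1/86400 = -1/172800
3j²(4 4 6; 3 2 -5) = Δ·Π!·Σ² = 1/130  (sign +1)
combine: 4πI² = 1053·20/1287·1/130 = 18/143
take √, sign -1: I = -0.10008369

-0.100084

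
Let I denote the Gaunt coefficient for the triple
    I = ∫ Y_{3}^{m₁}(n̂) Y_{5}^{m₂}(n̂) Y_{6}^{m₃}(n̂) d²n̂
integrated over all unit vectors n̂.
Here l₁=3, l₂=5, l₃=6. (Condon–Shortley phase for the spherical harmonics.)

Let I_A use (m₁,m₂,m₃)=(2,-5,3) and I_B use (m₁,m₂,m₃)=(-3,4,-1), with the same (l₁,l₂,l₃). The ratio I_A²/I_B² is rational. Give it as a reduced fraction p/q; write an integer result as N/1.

3/2

l's match ⇒ only the (l;m) 3-j factors differ between A and B.
A: triangle coeff Δ(3,5,6) = 1/675675; Σ_t [0,0]: t=0:+1/483840 = 1/483840; (3j)²=6/1001 [(3 5 6; 2 -5 3)], sign=-1
B: triangle coeff Δ(3,5,6) = 1/675675; Σ_t [2,2]: t=2:+1/241920 = 1/241920; (3j)²=4/1001 [(3 5 6; -3 4 -1)], sign=-1
I_A²/I_B² = (6/1001)/(4/1001) = 3/2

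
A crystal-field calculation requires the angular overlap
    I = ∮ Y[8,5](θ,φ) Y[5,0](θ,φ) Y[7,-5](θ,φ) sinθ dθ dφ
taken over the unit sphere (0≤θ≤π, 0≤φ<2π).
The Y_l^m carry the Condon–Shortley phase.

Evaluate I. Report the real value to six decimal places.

Rules hold: Σm=0, L=20 even, 3≤7≤13.
N = 17·11·15 = 2805
Δ = 6!·10!·4!/21! = 1/814773960
Racah Σ t=1..5: t=1:−1/87091200 t=2:+1/4976640 t=3:−1/2073600 t=4:+1/4976640 t=5:−1/87091200 = -1/9676800
⇒ 3j(8 5 7; 0 0 0)² = 360/46189, sgn +1
Racah Σ t=1..3: t=1:−1/232243200 t=2:+1/104509440 t=3:−1/522547200 = 1/298598400
⇒ 3j(8 5 7; 5 0 -5)² = 55/7752, sgn +1
4πI² = N·(3j₀)²·(3jₘ)² = 12375/79781
I = +1·√(0.155112/4π) = 0.11110099

0.111101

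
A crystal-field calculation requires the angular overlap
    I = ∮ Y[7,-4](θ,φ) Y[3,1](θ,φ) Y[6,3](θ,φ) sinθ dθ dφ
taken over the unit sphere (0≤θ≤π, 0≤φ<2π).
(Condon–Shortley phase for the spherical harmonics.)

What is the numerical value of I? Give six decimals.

0.140186

m-sum 0 ✓  L=16 even ✓  4≤6≤10 ✓
Π(2lᵢ+1) = 15×7×13 = 1365
triangle coeff Δ(7,3,6) = 1/2042040
Σ_t [1,3]: t=1:−1/207360 t=2:+1/57600 t=3:−1/207360 = 1/129600
(3j)²=168/12155 [(7 3 6; 0 0 0)], sign=+1
Σ_t [2,4]: t=2:+1/2903040 t=3:−1/483840 t=4:+1/1451520 = -1/967680
(3j)²=81/6188 [(7 3 6; -4 1 3)], sign=+1
⇒ 4πI² = 10206/41327
I = (+1)√(10206/41327/(4π)) = 0.14018641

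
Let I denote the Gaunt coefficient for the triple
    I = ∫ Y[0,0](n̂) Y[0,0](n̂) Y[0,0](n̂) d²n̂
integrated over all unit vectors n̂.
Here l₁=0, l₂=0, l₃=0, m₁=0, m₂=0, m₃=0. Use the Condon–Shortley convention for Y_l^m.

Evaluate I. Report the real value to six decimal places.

0.282095

Checks pass: Σm=0; 0 even; l₃=0∈[0,0].
(2·0+1)(2·0+1)(2·0+1) = 1
Δ: 0! 0! 0! / 1! → 1/1
sum: t=0:+1/1 = 1/1
3j²(0 0 0; 0 0 0) = Δ·Π!·Σ² = 1/1  (sign +1)
(m-triple is (0,0,0) — same symbol as above.)
combine: 4πI² = 1·1·1 = 1/1
take √, sign +1: I = 0.28209479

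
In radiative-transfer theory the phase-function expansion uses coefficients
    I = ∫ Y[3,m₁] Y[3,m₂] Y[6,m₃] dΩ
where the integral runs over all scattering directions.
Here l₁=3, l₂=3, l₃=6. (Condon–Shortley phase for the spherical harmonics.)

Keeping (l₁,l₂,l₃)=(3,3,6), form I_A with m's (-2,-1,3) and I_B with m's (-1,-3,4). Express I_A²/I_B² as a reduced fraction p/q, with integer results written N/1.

Same 3,3,6: normalisation and zero-m 3j drop out of the ratio.
A: Δ: 0! 6! 6! / 13! → 1/12012; sum: t=0:+1/5760 = 1/5760; 3j²(3 3 6; -2 -1 3) = Δ·Π!·Σ² = 9/286  (sign -1)
B: Δ: 0! 6! 6! / 13! → 1/12012; sum: t=0:+1/34560 = 1/34560; 3j²(3 3 6; -1 -3 4) = Δ·Π!·Σ² = 5/286  (sign +1)
I_A²/I_B² = (9/286)/(5/286) = 9/5

9/5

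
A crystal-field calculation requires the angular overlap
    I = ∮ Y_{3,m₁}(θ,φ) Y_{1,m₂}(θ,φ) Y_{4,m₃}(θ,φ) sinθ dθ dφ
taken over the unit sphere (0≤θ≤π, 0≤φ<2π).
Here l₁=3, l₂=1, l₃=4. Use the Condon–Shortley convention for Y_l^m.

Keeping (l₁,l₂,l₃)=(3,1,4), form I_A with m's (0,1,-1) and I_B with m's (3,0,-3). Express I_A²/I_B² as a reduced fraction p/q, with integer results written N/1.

l's match ⇒ only the (l;m) 3-j factors differ between A and B.
A: triangle coeff Δ(3,1,4) = 1/252; Σ_t [0,0]: t=0:+1/72 = 1/72; (3j)²=5/126 [(3 1 4; 0 1 -1)], sign=-1
B: triangle coeff Δ(3,1,4) = 1/252; Σ_t [0,0]: t=0:+1/720 = 1/720; (3j)²=1/36 [(3 1 4; 3 0 -3)], sign=-1
I_A²/I_B² = (5/126)/(1/36) = 10/7

10/7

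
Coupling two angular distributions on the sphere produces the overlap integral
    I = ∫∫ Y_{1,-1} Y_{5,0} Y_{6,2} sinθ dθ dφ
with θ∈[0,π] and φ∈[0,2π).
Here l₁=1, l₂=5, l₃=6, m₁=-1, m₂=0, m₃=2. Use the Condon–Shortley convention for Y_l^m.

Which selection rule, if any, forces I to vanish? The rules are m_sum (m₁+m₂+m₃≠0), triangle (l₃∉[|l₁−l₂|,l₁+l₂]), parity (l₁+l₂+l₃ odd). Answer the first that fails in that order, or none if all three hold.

Σmᵢ = 1  ✗
l₃∈[|l₁−l₂|,l₁+l₂]=[4,6], have l₃=6
Σlᵢ = 12 ⇒ even

m_sum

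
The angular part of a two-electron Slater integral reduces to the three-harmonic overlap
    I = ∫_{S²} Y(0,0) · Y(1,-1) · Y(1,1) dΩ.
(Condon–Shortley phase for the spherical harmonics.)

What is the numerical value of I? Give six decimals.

-0.282095

Rules hold: Σm=0, L=2 even, 1≤1≤1.
N = 1·3·3 = 9
Δ = 0!·0!·2!/3! = 1/3
Racah Σ t=0..0: t=0:+1/1 = 1/1
⇒ 3j(0 1 1; 0 0 0)² = 1/3, sgn -1
Racah Σ t=0..0: t=0:+1/2 = 1/2
⇒ 3j(0 1 1; 0 -1 1)² = 1/3, sgn +1
4πI² = N·(3j₀)²·(3jₘ)² = 1/1
I = -1·√(1/4π) = -0.28209479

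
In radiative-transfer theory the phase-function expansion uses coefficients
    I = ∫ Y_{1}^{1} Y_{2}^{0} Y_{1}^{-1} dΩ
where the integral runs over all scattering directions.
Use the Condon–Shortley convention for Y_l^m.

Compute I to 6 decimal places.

0.126157

Checks pass: Σm=0; 4 even; l₃=1∈[1,3].
(2·1+1)(2·2+1)(2·1+1) = 45
Δ: 2! 0! 2! / 5! → 1/30
sum: t=1:−1/1 = -1/1
3j²(1 2 1; 0 0 0) = Δ·Π!·Σ² = 2/15  (sign +1)
sum: t=0:+1/4 = 1/4
3j²(1 2 1; 1 0 -1) = Δ·Π!·Σ² = 1/30  (sign +1)
combine: 4πI² = 45·2/15·1/30 = 1/5
take √, sign +1: I = 0.12615663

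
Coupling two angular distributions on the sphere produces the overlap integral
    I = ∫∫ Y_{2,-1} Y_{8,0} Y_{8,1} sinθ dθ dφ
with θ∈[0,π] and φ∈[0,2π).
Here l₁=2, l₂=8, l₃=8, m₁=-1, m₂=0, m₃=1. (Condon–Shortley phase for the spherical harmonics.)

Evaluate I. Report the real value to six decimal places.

-0.023001

Rules hold: Σm=0, L=18 even, 6≤8≤10.
N = 5·17·17 = 1445
Δ = 2!·2!·14!/19! = 1/348840
Racah Σ t=0..2: t=0:+1/116121600 t=1:−1/25401600 t=2:+1/116121600 = -1/45158400
⇒ 3j(2 8 8; 0 0 0)² = 24/1615, sgn -1
Racah Σ t=1..2: t=1:−1/50803200 t=2:+1/58060800 = -1/406425600
⇒ 3j(2 8 8; -1 0 1)² = 1/3230, sgn +1
4πI² = N·(3j₀)²·(3jₘ)² = 12/1805
I = -1·√(0.0066482/4π) = -0.02300102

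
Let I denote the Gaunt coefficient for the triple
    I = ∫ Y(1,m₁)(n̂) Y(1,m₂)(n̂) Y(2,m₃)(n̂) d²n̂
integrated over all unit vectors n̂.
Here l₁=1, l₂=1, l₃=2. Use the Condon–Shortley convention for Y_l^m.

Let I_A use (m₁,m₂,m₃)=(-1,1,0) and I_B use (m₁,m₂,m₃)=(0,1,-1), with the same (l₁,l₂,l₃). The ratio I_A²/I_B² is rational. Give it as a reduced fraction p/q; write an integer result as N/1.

1/3

Same 1,1,2: normalisation and zero-m 3j drop out of the ratio.
A: Δ: 0! 2! 2! / 5! → 1/30; sum: t=0:+1/4 = 1/4; 3j²(1 1 2; -1 1 0) = Δ·Π!·Σ² = 1/30  (sign +1)
B: Δ: 0! 2! 2! / 5! → 1/30; sum: t=0:+1/2 = 1/2; 3j²(1 1 2; 0 1 -1) = Δ·Π!·Σ² = 1/10  (sign -1)
I_A²/I_B² = (1/30)/(1/10) = 1/3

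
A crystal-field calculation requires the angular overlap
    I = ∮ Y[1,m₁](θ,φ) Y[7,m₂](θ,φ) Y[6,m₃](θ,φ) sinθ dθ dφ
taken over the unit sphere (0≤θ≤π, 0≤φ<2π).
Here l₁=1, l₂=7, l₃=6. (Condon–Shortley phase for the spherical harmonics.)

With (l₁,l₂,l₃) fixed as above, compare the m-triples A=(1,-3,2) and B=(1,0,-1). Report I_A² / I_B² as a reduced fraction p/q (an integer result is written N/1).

Shared (l₁,l₂,l₃)=(1,7,6): N and (l;000)² cancel in I_A²/I_B².
A: Δ = 2!·0!·12!/15! = 1/1365; Racah Σ t=0..0: t=0:+1/1935360 = 1/1935360; ⇒ 3j(1 7 6; 1 -3 2)² = 3/91, sgn +1
B: Δ = 2!·0!·12!/15! = 1/1365; Racah Σ t=0..0: t=0:+1/1209600 = 1/1209600; ⇒ 3j(1 7 6; 1 0 -1)² = 1/65, sgn -1
I_A²/I_B² = (3/91)/(1/65) = 15/7

15/7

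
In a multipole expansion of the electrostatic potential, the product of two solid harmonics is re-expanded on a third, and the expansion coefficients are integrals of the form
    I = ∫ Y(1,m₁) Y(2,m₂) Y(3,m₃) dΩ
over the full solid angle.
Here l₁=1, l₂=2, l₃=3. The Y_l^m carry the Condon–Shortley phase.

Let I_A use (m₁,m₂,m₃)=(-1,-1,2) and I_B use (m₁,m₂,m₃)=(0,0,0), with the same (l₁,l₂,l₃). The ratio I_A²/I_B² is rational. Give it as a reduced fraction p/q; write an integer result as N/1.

l's match ⇒ only the (l;m) 3-j factors differ between A and B.
A: triangle coeff Δ(1,2,3) = 1/105; Σ_t [0,0]: t=0:+1/12 = 1/12; (3j)²=2/21 [(1 2 3; -1 -1 2)], sign=-1
B: triangle coeff Δ(1,2,3) = 1/105; Σ_t [0,0]: t=0:+1/4 = 1/4; (3j)²=3/35 [(1 2 3; 0 0 0)], sign=-1
I_A²/I_B² = (2/21)/(3/35) = 10/9

10/9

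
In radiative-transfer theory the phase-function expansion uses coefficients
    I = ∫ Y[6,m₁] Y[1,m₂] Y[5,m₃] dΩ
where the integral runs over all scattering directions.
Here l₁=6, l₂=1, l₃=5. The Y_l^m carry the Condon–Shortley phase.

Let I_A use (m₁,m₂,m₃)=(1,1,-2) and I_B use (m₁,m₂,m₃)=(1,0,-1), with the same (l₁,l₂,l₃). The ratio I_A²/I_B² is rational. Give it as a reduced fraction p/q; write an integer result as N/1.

Same 6,1,5: normalisation and zero-m 3j drop out of the ratio.
A: Δ: 2! 10! 0! / 13! → 1/858; sum: t=2:+1/60480 = 1/60480; 3j²(6 1 5; 1 1 -2) = Δ·Π!·Σ² = 5/429  (sign -1)
B: Δ: 2! 10! 0! / 13! → 1/858; sum: t=1:−1/17280 = -1/17280; 3j²(6 1 5; 1 0 -1) = Δ·Π!·Σ² = 35/858  (sign -1)
I_A²/I_B² = (5/429)/(35/858) = 2/7

2/7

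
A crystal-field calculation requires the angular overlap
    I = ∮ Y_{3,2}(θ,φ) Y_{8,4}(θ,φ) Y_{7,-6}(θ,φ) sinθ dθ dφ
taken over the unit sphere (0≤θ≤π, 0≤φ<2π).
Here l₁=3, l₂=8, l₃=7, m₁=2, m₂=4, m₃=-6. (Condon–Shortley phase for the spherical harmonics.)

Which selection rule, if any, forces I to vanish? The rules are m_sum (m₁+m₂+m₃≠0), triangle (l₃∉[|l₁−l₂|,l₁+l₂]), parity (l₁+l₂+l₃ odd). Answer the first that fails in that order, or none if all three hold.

azimuthal sum: 2 + 4 − 6 = 0  ✓
5 ≤ 7 ≤ 11 (triangle on l)  ✓
L = 3 + 8 + 7 = 18 (even)  ✓

none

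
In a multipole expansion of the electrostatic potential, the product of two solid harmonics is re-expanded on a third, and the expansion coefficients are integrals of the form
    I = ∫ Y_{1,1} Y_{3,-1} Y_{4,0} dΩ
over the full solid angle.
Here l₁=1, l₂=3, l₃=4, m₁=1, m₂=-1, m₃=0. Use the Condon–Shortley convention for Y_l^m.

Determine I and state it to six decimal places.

m-sum 0 ✓  L=8 even ✓  2≤4≤4 ✓
Π(2lᵢ+1) = 3×7×9 = 189
triangle coeff Δ(1,3,4) = 1/252
Σ_t [0,0]: t=0:+1/36 = 1/36
(3j)²=4/63 [(1 3 4; 0 0 0)], sign=+1
Σ_t [0,0]: t=0:+1/96 = 1/96
(3j)²=1/42 [(1 3 4; 1 -1 0)], sign=+1
⇒ 4πI² = 2/7
I = (+1)√(2/7/(4π)) = 0.15078601

0.150786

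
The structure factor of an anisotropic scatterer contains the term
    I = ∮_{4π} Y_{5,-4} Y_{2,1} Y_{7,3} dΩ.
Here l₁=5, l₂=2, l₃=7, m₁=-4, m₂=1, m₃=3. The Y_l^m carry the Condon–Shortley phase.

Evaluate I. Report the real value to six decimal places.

Rules hold: Σm=0, L=14 even, 3≤7≤7.
N = 11·5·15 = 825
Δ = 0!·10!·4!/15! = 1/15015
Racah Σ t=0..0: t=0:+1/57600 = 1/57600
⇒ 3j(5 2 7; 0 0 0)² = 21/715, sgn -1
Racah Σ t=0..0: t=0:+1/2177280 = 1/2177280
⇒ 3j(5 2 7; -4 1 3)² = 8/3003, sgn +1
4πI² = N·(3j₀)²·(3jₘ)² = 120/1859
I = -1·√(0.0645508/4π) = -0.07167142

-0.071671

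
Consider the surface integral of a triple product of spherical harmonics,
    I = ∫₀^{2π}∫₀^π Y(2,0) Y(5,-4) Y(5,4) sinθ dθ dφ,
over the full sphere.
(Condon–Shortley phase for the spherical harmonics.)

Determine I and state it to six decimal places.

Rules hold: Σm=0, L=12 even, 3≤5≤7.
N = 5·11·11 = 605
Δ = 2!·2!·8!/13! = 1/38610
Racah Σ t=0..2: t=0:+1/2880 t=1:−1/576 t=2:+1/2880 = -1/960
⇒ 3j(2 5 5; 0 0 0)² = 10/429, sgn +1
Racah Σ t=0..1: t=0:+1/20160 t=1:−1/40320 = 1/40320
⇒ 3j(2 5 5; 0 -4 4)² = 6/715, sgn -1
4πI² = N·(3j₀)²·(3jₘ)² = 20/169
I = -1·√(0.118343/4π) = -0.09704356

-0.097044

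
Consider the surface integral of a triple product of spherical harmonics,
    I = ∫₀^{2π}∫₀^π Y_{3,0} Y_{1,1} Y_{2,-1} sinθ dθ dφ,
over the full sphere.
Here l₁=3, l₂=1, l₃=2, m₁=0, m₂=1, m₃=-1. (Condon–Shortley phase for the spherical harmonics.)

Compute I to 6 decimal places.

m-sum 0 ✓  L=6 even ✓  2≤2≤4 ✓
Π(2lᵢ+1) = 7×3×5 = 105
triangle coeff Δ(3,1,2) = 1/105
Σ_t [1,1]: t=1:−1/4 = -1/4
(3j)²=3/35 [(3 1 2; 0 0 0)], sign=-1
Σ_t [2,2]: t=2:+1/12 = 1/12
(3j)²=1/35 [(3 1 2; 0 1 -1)], sign=-1
⇒ 4πI² = 9/35
I = (+1)√(9/35/(4π)) = 0.14304817

0.143048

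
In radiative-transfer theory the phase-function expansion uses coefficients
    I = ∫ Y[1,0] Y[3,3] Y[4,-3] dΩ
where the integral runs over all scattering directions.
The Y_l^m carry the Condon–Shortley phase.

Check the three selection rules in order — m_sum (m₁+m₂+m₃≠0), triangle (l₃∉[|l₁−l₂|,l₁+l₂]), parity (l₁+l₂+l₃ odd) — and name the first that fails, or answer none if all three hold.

Σmᵢ = 0  ✓
l₃∈[|l₁−l₂|,l₁+l₂]=[2,4], have l₃=4  ✓
Σlᵢ = 8 ⇒ even  ✓

none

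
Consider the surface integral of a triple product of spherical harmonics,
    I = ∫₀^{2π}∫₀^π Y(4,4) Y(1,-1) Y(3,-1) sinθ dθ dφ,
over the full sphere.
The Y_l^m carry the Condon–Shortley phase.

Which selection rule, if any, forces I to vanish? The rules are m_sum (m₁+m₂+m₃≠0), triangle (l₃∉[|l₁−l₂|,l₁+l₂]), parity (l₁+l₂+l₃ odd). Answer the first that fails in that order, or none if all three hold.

Σmᵢ = 2  ✗
l₃∈[|l₁−l₂|,l₁+l₂]=[3,5], have l₃=3
Σlᵢ = 8 ⇒ even

m_sum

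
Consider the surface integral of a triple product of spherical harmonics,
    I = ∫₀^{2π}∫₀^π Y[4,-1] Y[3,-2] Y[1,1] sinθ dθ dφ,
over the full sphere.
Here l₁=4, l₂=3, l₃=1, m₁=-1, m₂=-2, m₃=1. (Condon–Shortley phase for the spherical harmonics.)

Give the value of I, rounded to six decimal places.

0.000000

Σmᵢ = -2 ≠ 0, so the φ-integral vanishes; I = 0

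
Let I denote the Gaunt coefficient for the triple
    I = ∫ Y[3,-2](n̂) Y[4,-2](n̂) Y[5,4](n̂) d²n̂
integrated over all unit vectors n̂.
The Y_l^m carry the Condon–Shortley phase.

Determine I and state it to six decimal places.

Checks pass: Σm=0; 12 even; l₃=5∈[1,7].
(2·3+1)(2·4+1)(2·5+1) = 693
Δ: 2! 4! 6! / 13! → 1/180180
sum: t=0:+1/576 t=1:−1/144 t=2:+1/576 = -1/288
3j²(3 4 5; 0 0 0) = Δ·Π!·Σ² = 20/1001  (sign +1)
sum: t=1:−1/2880 t=2:+1/8640 = -1/4320
3j²(3 4 5; -2 -2 4) = Δ·Π!·Σ² = 8/429  (sign +1)
combine: 4πI² = 693·20/1001·8/429 = 480/1859
take √, sign +1: I = 0.14334284

0.143343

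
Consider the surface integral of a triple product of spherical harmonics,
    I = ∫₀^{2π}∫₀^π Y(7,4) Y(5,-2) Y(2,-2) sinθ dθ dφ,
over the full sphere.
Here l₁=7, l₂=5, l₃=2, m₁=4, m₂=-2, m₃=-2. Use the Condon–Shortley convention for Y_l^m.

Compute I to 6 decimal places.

0.205860

Rules hold: Σm=0, L=14 even, 2≤2≤12.
N = 15·11·5 = 825
Δ = 10!·4!·0!/15! = 1/15015
Racah Σ t=5..5: t=5:−1/57600 = -1/57600
⇒ 3j(7 5 2; 0 0 0)² = 21/715, sgn -1
Racah Σ t=3..3: t=3:−1/725760 = -1/725760
⇒ 3j(7 5 2; 4 -2 -2)² = 2/91, sgn -1
4πI² = N·(3j₀)²·(3jₘ)² = 90/169
I = +1·√(0.532544/4π) = 0.20586047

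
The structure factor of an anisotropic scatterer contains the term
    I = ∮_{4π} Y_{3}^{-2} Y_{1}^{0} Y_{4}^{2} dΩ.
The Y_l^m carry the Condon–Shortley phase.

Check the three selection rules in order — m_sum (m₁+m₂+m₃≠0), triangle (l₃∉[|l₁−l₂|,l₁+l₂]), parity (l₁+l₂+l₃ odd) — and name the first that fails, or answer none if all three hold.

Σmᵢ = 0  ✓
l₃∈[|l₁−l₂|,l₁+l₂]=[2,4], have l₃=4  ✓
Σlᵢ = 8 ⇒ even  ✓

none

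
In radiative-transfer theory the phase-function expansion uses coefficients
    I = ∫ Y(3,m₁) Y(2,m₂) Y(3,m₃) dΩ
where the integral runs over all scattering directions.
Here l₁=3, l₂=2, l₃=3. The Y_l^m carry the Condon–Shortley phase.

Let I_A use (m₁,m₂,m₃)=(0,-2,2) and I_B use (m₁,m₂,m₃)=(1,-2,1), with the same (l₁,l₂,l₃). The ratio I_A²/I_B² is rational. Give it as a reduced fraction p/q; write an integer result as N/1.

5/6

l's match ⇒ only the (l;m) 3-j factors differ between A and B.
A: triangle coeff Δ(3,2,3) = 1/3780; Σ_t [0,0]: t=0:+1/24 = 1/24; (3j)²=1/21 [(3 2 3; 0 -2 2)], sign=-1
B: triangle coeff Δ(3,2,3) = 1/3780; Σ_t [0,0]: t=0:+1/16 = 1/16; (3j)²=2/35 [(3 2 3; 1 -2 1)], sign=+1
I_A²/I_B² = (1/21)/(2/35) = 5/6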